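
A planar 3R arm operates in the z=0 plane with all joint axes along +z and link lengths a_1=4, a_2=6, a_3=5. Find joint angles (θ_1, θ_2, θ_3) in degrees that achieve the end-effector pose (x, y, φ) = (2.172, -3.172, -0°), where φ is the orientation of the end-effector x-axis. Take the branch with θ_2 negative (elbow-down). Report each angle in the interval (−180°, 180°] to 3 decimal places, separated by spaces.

-38.446 -135.000 173.445

wrist centre = target − a_3·(cos φ, sin φ) = (-2.8280, -3.1720)
cos θ_2 = (18.0592−4²−6²)/(2·4·6) = -0.7071; θ_2 = -134.9995° (elbow-down)
β = atan2(-3.1720,-2.8280) = -131.7186°; ψ = atan2(-4.2427,-0.2426) = -93.2727°
θ_1 = β − ψ = -38.4459°
θ_3 = φ − θ_1 − θ_2 = 173.4454° (wrapped to (-180°,180°])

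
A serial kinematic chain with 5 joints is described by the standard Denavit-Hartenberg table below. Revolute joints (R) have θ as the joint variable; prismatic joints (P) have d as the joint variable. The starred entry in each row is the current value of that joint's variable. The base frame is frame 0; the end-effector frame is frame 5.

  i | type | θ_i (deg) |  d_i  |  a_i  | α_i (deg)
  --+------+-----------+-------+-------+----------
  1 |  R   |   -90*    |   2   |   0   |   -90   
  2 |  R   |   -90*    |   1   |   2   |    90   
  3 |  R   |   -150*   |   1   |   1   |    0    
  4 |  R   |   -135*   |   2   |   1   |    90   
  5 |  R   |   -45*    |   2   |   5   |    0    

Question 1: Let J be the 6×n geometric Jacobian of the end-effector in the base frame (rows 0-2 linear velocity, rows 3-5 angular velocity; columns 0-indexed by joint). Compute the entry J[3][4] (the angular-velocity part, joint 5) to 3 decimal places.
axis z_4 = (-0.2588,0.0000,0.9659); lever o_n−o_4 = (2.8974,-3.5355,2.8469)
cross product → J_v[:, 4] = (3.4151,3.5355,0.9151)
J_ω[:, 4] = z_4
entry J[3][4] = -0.2588

-0.259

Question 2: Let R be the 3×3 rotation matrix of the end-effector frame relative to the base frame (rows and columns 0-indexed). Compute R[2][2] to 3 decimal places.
0.966

End-effector z-axis (col 2 of R) = (-0.2588,0.0000,0.9659)
R[2][2] = 0.9659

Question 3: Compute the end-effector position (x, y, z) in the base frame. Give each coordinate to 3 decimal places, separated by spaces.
4.363 -0.536 6.240

after link 1: o_1 = (0.0000, 0.0000, 2.0000)
after link 2: o_2 = (1.0000, -0.0000, 4.0000)
after link 3: o_3 = (0.5000, 1.0000, 3.1340)
after link 4: o_4 = (1.4659, 3.0000, 3.3928)
after link 5: o_5 = (4.3634, -0.5355, 6.2397)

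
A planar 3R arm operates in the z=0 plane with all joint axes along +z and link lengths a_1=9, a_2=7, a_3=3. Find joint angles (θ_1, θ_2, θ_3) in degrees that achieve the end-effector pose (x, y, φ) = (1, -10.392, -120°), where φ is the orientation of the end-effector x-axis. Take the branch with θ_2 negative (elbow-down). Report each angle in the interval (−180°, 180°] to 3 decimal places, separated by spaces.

-24.431 -120.002 24.434

wrist centre = target − a_3·(cos φ, sin φ) = (2.5000, -7.7939)
cos θ_2 = (66.9952−9²−7²)/(2·9·7) = -0.5000; θ_2 = -120.0025° (elbow-down)
β = atan2(-7.7939,2.5000) = -72.2157°; ψ = atan2(-6.0620,5.4997) = -47.7843°
θ_1 = β − ψ = -24.4314°
θ_3 = φ − θ_1 − θ_2 = 24.4339° (wrapped to (-180°,180°])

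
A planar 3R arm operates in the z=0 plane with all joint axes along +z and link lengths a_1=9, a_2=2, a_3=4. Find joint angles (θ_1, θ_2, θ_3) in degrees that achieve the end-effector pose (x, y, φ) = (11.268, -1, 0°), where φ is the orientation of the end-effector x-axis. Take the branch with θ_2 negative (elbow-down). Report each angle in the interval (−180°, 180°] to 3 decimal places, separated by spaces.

0.001 -149.998 149.997

wrist centre = target − a_3·(cos φ, sin φ) = (7.2680, -1.0000)
cos θ_2 = (53.8238−9²−2²)/(2·9·2) = -0.8660; θ_2 = -149.9976° (elbow-down)
β = atan2(-1.0000,7.2680) = -7.8341°; ψ = atan2(-1.0001,7.2680) = -7.8347°
θ_1 = β − ψ = 0.0006°
θ_3 = φ − θ_1 − θ_2 = 149.9971° (wrapped to (-180°,180°])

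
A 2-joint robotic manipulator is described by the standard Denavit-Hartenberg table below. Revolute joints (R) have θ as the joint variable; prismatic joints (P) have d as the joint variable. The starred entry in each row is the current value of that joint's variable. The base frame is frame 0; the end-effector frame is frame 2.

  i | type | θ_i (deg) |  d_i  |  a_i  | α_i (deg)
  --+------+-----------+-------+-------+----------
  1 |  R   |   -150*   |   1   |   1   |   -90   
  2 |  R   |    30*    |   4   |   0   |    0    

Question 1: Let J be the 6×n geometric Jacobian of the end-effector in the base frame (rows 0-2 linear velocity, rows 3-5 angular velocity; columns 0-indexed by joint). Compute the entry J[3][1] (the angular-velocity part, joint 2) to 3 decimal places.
axis z_1 = (0.5000,-0.8660,0.0000); lever o_n−o_1 = (2.0000,-3.4641,0.0000)
cross product → J_v[:, 1] = (0.0000,0.0000,0.0000)
J_ω[:, 1] = z_1
entry J[3][1] = 0.5000

0.500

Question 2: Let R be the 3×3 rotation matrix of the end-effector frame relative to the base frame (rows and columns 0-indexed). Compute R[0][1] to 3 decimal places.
0.433

End-effector y-axis (col 1 of R) = (0.4330,0.2500,-0.8660)
R[0][1] = 0.4330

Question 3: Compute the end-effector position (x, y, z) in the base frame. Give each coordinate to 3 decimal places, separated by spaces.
after link 1: o_1 = (-0.8660, -0.5000, 1.0000)
after link 2: o_2 = (1.1340, -3.9641, 1.0000)

1.134 -3.964 1.000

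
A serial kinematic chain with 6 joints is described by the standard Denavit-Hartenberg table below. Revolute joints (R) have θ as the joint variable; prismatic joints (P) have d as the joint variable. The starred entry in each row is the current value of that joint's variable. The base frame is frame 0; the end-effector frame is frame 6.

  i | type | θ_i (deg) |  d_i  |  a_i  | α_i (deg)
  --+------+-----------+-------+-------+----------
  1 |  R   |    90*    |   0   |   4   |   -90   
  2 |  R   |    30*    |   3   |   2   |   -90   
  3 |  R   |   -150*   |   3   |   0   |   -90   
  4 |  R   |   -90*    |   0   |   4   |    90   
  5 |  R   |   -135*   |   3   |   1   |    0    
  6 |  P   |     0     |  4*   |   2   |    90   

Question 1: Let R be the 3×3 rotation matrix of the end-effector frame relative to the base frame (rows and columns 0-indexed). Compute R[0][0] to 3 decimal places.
0.612

End-effector x-axis (col 0 of R) = (0.6124,0.0474,0.7891)
R[0][0] = 0.6124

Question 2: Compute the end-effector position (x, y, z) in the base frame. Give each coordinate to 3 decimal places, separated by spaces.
after link 1: o_1 = (0.0000, 4.0000, 0.0000)
after link 2: o_2 = (-3.0000, 5.7321, -1.0000)
after link 3: o_3 = (-3.0000, 4.2321, -3.5981)
after link 4: o_4 = (-3.0000, 2.2321, -7.0622)
after link 5: o_5 = (-0.8876, 4.5294, -7.5721)
after link 6: o_6 = (2.3371, 7.6242, -7.7258)

2.337 7.624 -7.726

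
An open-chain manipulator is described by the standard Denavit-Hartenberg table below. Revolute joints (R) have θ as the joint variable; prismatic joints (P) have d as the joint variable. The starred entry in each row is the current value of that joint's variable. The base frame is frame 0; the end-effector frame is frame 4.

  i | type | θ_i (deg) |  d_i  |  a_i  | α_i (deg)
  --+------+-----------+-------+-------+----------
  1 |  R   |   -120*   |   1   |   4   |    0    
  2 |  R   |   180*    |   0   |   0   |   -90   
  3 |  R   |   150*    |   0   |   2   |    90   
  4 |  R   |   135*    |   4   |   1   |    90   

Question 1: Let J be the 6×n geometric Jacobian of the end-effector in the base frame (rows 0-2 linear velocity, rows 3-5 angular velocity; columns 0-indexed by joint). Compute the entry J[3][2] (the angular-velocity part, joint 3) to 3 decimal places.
-0.866

axis z_2 = (-0.8660,0.5000,0.0000); lever o_n−o_2 = (-0.1722,1.1159,-4.1105)
cross product → J_v[:, 2] = (-2.0553,-3.5598,-0.8803)
J_ω[:, 2] = z_2
entry J[3][2] = -0.8660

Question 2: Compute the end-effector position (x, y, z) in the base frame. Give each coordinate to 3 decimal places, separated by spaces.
-2.172 -2.348 -3.111

after link 1: o_1 = (-2.0000, -3.4641, 1.0000)
after link 2: o_2 = (-2.0000, -3.4641, 1.0000)
after link 3: o_3 = (-2.8660, -4.9641, 0.0000)
after link 4: o_4 = (-2.1722, -2.3482, -3.1105)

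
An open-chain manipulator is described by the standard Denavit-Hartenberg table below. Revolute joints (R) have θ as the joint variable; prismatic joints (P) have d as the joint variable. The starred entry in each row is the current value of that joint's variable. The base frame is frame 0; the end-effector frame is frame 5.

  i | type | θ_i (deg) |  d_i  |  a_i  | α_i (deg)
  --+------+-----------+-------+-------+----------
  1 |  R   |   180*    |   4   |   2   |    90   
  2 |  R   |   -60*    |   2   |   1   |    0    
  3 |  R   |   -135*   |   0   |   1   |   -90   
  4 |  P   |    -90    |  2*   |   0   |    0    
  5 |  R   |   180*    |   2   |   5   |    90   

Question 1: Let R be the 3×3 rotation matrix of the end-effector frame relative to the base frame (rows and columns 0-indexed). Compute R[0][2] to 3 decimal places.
0.966

End-effector z-axis (col 2 of R) = (0.9659,-0.0000,0.2588)
R[0][2] = 0.9659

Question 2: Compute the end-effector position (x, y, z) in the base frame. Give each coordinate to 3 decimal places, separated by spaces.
-0.499 -3.000 -0.471

after link 1: o_1 = (-2.0000, 0.0000, 4.0000)
after link 2: o_2 = (-2.5000, 2.0000, 3.1340)
after link 3: o_3 = (-1.5341, 2.0000, 3.3928)
after link 4: o_4 = (-1.0164, 2.0000, 1.4609)
after link 5: o_5 = (-0.4988, -3.0000, -0.4709)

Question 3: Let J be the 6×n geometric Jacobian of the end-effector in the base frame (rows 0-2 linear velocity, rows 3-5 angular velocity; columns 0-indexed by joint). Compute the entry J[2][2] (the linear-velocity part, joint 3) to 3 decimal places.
-2.001

axis z_2 = (0.0000,1.0000,0.0000); lever o_n−o_2 = (2.0012,-5.0000,-3.6049)
cross product → J_v[:, 2] = (-3.6049,0.0000,-2.0012)
J_ω[:, 2] = z_2
entry J[2][2] = -2.0012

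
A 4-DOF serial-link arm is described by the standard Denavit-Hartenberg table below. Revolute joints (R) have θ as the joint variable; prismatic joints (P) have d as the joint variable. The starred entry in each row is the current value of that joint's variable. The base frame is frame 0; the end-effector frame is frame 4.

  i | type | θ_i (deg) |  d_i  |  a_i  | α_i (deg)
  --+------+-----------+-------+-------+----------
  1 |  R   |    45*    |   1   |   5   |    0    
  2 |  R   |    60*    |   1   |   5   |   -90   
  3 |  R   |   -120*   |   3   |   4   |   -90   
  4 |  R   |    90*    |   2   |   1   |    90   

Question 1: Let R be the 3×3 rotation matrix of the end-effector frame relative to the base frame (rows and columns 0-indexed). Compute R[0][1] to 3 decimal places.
-0.224

End-effector y-axis (col 1 of R) = (-0.2241,0.8365,0.5000)
R[0][1] = -0.2241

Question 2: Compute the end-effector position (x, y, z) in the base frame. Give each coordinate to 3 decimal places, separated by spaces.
0.379 7.589 6.464

after link 1: o_1 = (3.5355, 3.5355, 1.0000)
after link 2: o_2 = (2.2414, 8.3652, 2.0000)
after link 3: o_3 = (-0.1387, 5.6569, 5.4641)
after link 4: o_4 = (0.3789, 7.5887, 6.4641)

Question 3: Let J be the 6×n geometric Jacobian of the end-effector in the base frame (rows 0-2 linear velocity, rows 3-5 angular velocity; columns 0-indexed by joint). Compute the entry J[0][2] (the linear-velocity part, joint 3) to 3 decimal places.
axis z_2 = (-0.9659,-0.2588,0.0000); lever o_n−o_2 = (-1.8625,-0.7765,4.4641)
cross product → J_v[:, 2] = (-1.1554,4.3120,0.2679)
J_ω[:, 2] = z_2
entry J[0][2] = -1.1554

-1.155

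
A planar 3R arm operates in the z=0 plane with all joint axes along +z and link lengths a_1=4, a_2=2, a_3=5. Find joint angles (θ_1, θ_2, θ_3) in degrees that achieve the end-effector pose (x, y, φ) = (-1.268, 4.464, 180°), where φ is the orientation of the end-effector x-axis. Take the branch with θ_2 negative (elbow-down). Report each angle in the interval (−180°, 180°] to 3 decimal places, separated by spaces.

60.003 -30.009 150.006

wrist centre = target − a_3·(cos φ, sin φ) = (3.7320, 4.4640)
cos θ_2 = (33.8551−4²−2²)/(2·4·2) = 0.8659; θ_2 = -30.0092° (elbow-down)
β = atan2(4.4640,3.7320) = 50.1037°; ψ = atan2(-1.0003,5.7319) = -9.8991°
θ_1 = β − ψ = 60.0027°
θ_3 = φ − θ_1 − θ_2 = 150.0065° (wrapped to (-180°,180°])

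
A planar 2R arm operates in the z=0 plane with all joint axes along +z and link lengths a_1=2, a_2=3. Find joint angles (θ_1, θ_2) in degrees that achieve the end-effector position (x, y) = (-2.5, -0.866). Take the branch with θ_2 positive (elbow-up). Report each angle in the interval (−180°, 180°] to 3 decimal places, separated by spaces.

cos θ_2 = (7.0000−2²−3²)/(2·2·3) = -0.5000; θ_2 = 120.0002° (elbow-up)
β = atan2(-0.8660,-2.5000) = -160.8939°; ψ = atan2(2.5981,0.5000) = 79.1068°
θ_1 = β − ψ = -240.0007°

119.999 120.000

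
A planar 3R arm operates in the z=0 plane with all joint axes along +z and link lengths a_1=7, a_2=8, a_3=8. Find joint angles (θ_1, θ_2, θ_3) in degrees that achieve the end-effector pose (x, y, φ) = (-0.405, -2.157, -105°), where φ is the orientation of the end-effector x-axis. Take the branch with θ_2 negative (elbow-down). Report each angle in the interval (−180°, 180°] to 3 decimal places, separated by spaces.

149.997 -135.000 -119.996

wrist centre = target − a_3·(cos φ, sin φ) = (1.6656, 5.5704)
cos θ_2 = (33.8035−7²−8²)/(2·7·8) = -0.7071; θ_2 = -135.0004° (elbow-down)
β = atan2(5.5704,1.6656) = 73.3533°; ψ = atan2(-5.6568,1.3431) = -76.6435°
θ_1 = β − ψ = 149.9968°
θ_3 = φ − θ_1 − θ_2 = -119.9964° (wrapped to (-180°,180°])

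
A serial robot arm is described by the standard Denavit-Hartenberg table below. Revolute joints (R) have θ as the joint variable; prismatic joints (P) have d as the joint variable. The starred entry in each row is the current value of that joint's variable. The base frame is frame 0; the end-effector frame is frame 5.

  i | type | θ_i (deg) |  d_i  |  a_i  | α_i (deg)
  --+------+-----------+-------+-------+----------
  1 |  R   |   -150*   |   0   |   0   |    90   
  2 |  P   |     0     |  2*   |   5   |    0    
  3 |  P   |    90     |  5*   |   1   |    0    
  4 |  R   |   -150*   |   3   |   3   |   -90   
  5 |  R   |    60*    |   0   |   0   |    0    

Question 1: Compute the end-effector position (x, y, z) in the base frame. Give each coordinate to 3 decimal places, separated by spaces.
-10.629 5.410 -1.598

after link 1: o_1 = (0.0000, 0.0000, 0.0000)
after link 2: o_2 = (-5.3301, -0.7679, 0.0000)
after link 3: o_3 = (-7.8301, 3.5622, 1.0000)
after link 4: o_4 = (-10.6292, 5.4103, -1.5981)
after link 5: o_5 = (-10.6292, 5.4103, -1.5981)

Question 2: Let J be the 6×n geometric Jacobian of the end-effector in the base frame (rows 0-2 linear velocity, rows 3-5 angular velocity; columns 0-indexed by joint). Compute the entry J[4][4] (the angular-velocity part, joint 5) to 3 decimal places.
-0.433

axis z_4 = (-0.7500,-0.4330,0.5000); lever o_n−o_4 = (0.0000,0.0000,0.0000)
cross product → J_v[:, 4] = (-0.0000,0.0000,0.0000)
J_ω[:, 4] = z_4
entry J[4][4] = -0.4330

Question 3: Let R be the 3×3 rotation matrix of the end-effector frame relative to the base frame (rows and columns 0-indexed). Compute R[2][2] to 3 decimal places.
0.500

End-effector z-axis (col 2 of R) = (-0.7500,-0.4330,0.5000)
R[2][2] = 0.5000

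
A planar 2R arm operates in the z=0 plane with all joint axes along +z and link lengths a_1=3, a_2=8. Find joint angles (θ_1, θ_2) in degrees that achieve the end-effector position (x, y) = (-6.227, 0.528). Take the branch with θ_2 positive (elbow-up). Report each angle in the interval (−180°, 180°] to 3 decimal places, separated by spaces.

59.986 135.008

cos θ_2 = (39.0543−3²−8²)/(2·3·8) = -0.7072; θ_2 = 135.0077° (elbow-up)
β = atan2(0.5280,-6.2270) = 175.1534°; ψ = atan2(5.6561,-2.6576) = 115.1673°
θ_1 = β − ψ = 59.9861°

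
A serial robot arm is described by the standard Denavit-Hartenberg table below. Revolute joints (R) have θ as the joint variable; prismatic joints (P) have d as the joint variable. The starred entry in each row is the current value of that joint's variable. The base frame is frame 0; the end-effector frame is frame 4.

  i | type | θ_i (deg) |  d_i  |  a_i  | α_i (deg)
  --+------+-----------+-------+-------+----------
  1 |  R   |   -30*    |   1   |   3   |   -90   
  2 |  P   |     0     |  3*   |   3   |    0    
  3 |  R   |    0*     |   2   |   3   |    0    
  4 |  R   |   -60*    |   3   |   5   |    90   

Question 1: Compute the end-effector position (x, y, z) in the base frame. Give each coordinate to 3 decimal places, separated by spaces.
after link 1: o_1 = (2.5981, -1.5000, 1.0000)
after link 2: o_2 = (6.6962, -0.4019, 1.0000)
after link 3: o_3 = (10.2942, -0.1699, 1.0000)
after link 4: o_4 = (13.9593, 1.1782, 5.3301)

13.959 1.178 5.330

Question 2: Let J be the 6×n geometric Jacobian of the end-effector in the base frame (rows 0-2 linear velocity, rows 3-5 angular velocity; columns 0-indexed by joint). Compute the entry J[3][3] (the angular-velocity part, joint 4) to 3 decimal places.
0.500

axis z_3 = (0.5000,0.8660,0.0000); lever o_n−o_3 = (3.6651,1.3481,4.3301)
cross product → J_v[:, 3] = (3.7500,-2.1651,-2.5000)
J_ω[:, 3] = z_3
entry J[3][3] = 0.5000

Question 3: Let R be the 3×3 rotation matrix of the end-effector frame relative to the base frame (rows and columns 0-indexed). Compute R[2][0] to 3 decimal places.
0.866

End-effector x-axis (col 0 of R) = (0.4330,-0.2500,0.8660)
R[2][0] = 0.8660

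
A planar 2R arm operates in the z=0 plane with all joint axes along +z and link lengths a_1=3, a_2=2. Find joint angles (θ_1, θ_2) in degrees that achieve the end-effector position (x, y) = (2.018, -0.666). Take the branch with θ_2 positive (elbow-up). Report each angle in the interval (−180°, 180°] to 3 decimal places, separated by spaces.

-59.992 134.992

cos θ_2 = (4.5159−3²−2²)/(2·3·2) = -0.7070; θ_2 = 134.9922° (elbow-up)
β = atan2(-0.6660,2.0180) = -18.2644°; ψ = atan2(1.4144,1.5860) = 41.7272°
θ_1 = β − ψ = -59.9916°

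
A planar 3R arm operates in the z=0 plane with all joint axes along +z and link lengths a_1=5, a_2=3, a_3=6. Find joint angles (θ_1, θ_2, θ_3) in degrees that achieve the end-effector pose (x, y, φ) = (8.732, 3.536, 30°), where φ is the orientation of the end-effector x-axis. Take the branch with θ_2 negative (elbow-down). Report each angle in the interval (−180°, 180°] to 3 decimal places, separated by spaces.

45.008 -134.993 119.985

wrist centre = target − a_3·(cos φ, sin φ) = (3.5358, 0.5360)
cos θ_2 = (12.7895−5²−3²)/(2·5·3) = -0.7070; θ_2 = -134.9927° (elbow-down)
β = atan2(0.5360,3.5358) = 8.6199°; ψ = atan2(-2.1216,2.8790) = -36.3877°
θ_1 = β − ψ = 45.0076°
θ_3 = φ − θ_1 − θ_2 = 119.9851° (wrapped to (-180°,180°])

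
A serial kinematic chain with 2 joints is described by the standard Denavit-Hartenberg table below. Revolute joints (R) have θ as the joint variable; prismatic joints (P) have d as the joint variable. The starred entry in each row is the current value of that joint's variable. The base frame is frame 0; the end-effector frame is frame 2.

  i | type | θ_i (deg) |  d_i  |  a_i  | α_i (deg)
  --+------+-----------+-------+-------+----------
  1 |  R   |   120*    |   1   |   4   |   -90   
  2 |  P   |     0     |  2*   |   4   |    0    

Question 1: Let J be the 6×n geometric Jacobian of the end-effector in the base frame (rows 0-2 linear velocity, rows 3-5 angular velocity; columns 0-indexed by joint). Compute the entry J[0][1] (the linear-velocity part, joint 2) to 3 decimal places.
prismatic axis z_1 = (-0.8660,-0.5000,0.0000)
J_v[:, 1] = z_1; J_ω[:, 1] = (0,0,0)
entry J[0][1] = -0.8660

-0.866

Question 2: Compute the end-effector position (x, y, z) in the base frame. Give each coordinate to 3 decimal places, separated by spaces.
after link 1: o_1 = (-2.0000, 3.4641, 1.0000)
after link 2: o_2 = (-5.7321, 5.9282, 1.0000)

-5.732 5.928 1.000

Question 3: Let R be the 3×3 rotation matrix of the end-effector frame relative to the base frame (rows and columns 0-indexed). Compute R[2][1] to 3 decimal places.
End-effector y-axis (col 1 of R) = (-0.0000,-0.0000,-1.0000)
R[2][1] = -1.0000

-1.000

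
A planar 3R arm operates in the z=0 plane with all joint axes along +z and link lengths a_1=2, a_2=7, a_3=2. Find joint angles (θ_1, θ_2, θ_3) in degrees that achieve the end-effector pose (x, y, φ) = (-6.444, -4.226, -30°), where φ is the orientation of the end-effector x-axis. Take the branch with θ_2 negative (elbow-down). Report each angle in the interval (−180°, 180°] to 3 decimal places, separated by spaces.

wrist centre = target − a_3·(cos φ, sin φ) = (-8.1761, -3.2260)
cos θ_2 = (77.2549−2²−7²)/(2·2·7) = 0.8662; θ_2 = -29.9747° (elbow-down)
β = atan2(-3.2260,-8.1761) = -158.4674°; ψ = atan2(-3.4973,8.0637) = -23.4469°
θ_1 = β − ψ = -135.0205°
θ_3 = φ − θ_1 − θ_2 = 134.9953° (wrapped to (-180°,180°])

-135.021 -29.975 134.995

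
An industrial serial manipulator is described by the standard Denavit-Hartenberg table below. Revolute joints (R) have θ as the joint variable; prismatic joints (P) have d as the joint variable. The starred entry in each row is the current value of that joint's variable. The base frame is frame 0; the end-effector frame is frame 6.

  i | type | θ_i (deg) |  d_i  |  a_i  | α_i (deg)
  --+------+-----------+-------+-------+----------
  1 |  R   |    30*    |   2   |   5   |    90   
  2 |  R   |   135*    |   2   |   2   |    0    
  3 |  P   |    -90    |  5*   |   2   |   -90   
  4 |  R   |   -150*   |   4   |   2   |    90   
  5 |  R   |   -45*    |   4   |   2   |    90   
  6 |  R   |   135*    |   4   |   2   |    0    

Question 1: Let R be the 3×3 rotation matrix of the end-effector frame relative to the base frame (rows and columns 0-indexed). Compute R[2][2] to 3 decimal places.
End-effector z-axis (col 2 of R) = (0.6312,0.7727,-0.0670)
R[2][2] = -0.0670

-0.067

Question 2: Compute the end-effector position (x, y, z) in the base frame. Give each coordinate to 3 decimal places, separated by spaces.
3.480 -0.420 3.703

after link 1: o_1 = (4.3301, 2.5000, 2.0000)
after link 2: o_2 = (4.1054, 0.0608, 3.4142)
after link 3: o_3 = (7.8301, -3.5622, 4.8284)
after link 4: o_4 = (4.8200, -6.4548, 6.4321)
after link 5: o_5 = (2.3328, -4.7073, 3.1519)
after link 6: o_6 = (3.4803, -0.4202, 3.7034)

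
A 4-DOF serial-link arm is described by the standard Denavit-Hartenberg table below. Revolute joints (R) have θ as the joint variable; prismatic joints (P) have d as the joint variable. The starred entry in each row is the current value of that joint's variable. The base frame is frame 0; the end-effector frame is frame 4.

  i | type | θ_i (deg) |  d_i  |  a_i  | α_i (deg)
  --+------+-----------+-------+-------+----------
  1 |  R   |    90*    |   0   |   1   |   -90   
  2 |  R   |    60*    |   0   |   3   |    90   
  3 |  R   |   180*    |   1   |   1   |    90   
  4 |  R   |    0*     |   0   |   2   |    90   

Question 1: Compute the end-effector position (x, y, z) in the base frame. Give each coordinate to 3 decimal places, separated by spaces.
after link 1: o_1 = (0.0000, 1.0000, 0.0000)
after link 2: o_2 = (-0.0000, 2.5000, -2.5981)
after link 3: o_3 = (-0.0000, 2.8660, -1.2321)
after link 4: o_4 = (-0.0000, 1.8660, 0.5000)

-0.000 1.866 0.500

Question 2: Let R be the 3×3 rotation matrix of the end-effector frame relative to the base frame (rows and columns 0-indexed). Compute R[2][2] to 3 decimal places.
End-effector z-axis (col 2 of R) = (-0.0000,-0.8660,-0.5000)
R[2][2] = -0.5000

-0.500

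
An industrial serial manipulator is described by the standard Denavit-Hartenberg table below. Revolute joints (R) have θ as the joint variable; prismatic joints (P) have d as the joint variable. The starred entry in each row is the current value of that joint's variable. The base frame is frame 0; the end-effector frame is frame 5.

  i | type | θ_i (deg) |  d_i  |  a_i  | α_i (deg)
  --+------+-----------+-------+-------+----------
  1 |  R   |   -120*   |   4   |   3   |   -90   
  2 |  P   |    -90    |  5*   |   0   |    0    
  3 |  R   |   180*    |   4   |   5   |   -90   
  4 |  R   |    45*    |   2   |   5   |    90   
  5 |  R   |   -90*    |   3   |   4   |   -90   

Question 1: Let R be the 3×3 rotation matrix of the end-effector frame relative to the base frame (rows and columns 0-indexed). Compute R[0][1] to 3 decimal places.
-0.612

End-effector y-axis (col 1 of R) = (-0.6124,0.3536,0.7071)
R[0][1] = -0.6124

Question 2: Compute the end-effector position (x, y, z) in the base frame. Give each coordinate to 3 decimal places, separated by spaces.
4.069 -8.123 -6.657

after link 1: o_1 = (-1.5000, -2.5981, 4.0000)
after link 2: o_2 = (2.8301, -5.0981, 4.0000)
after link 3: o_3 = (6.2942, -7.0981, -1.0000)
after link 4: o_4 = (4.2324, -3.5983, -4.5355)
after link 5: o_5 = (4.0695, -8.1230, -6.6569)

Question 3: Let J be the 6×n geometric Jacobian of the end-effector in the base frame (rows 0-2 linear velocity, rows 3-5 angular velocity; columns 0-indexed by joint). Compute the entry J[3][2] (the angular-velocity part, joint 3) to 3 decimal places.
axis z_2 = (0.8660,-0.5000,0.0000); lever o_n−o_2 = (1.2394,-3.0249,-10.6569)
cross product → J_v[:, 2] = (5.3284,9.2291,-2.0000)
J_ω[:, 2] = z_2
entry J[3][2] = 0.8660

0.866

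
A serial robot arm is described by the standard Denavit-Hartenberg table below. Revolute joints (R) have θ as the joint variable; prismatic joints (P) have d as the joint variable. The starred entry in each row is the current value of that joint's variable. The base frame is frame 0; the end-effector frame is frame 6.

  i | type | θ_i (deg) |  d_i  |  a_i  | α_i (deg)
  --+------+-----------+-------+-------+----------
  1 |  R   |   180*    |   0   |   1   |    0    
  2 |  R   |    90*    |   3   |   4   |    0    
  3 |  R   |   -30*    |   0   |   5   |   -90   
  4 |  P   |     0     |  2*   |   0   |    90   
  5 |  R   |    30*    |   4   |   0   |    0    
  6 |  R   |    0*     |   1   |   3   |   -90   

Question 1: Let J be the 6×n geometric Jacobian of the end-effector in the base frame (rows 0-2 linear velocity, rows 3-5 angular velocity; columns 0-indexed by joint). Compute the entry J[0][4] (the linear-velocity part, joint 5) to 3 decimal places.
axis z_4 = (0.0000,0.0000,1.0000); lever o_n−o_4 = (-0.0000,-3.0000,5.0000)
cross product → J_v[:, 4] = (3.0000,-0.0000,0.0000)
J_ω[:, 4] = z_4
entry J[0][4] = 3.0000

3.000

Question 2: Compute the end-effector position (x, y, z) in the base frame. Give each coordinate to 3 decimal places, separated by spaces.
after link 1: o_1 = (-1.0000, 0.0000, 0.0000)
after link 2: o_2 = (-1.0000, -4.0000, 3.0000)
after link 3: o_3 = (-3.5000, -8.3301, 3.0000)
after link 4: o_4 = (-1.7679, -9.3301, 3.0000)
after link 5: o_5 = (-1.7679, -9.3301, 7.0000)
after link 6: o_6 = (-1.7679, -12.3301, 8.0000)

-1.768 -12.330 8.000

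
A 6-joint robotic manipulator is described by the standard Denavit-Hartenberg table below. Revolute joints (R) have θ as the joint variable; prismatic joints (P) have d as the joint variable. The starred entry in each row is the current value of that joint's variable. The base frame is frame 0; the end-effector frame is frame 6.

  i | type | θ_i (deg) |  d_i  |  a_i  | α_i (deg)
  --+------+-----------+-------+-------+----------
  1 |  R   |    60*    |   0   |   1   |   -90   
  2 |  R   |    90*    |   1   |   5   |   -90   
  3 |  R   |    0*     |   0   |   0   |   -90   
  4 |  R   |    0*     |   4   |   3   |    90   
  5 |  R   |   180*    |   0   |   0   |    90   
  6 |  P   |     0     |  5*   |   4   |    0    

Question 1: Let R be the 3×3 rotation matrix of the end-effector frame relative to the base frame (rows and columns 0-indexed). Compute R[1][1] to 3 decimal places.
-0.866

End-effector y-axis (col 1 of R) = (-0.5000,-0.8660,-0.0000)
R[1][1] = -0.8660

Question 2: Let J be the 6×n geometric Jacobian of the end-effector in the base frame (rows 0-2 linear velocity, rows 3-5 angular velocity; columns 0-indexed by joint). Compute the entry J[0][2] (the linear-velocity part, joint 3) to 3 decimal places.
axis z_2 = (-0.5000,-0.8660,-0.0000); lever o_n−o_2 = (7.7942,-4.5000,1.0000)
cross product → J_v[:, 2] = (-0.8660,0.5000,9.0000)
J_ω[:, 2] = z_2
entry J[0][2] = -0.8660

-0.866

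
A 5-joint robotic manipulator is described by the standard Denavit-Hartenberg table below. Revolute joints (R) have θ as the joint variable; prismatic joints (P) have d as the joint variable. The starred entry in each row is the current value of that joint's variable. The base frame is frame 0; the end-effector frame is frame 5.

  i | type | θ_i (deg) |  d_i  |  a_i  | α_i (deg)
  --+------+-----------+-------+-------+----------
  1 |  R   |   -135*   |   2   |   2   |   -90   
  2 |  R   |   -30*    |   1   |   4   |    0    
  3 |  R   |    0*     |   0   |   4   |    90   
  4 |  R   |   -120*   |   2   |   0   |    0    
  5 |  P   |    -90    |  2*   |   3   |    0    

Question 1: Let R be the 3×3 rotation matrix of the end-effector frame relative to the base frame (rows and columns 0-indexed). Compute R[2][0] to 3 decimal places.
-0.433

End-effector x-axis (col 0 of R) = (0.8839,0.1768,-0.4330)
R[2][0] = -0.4330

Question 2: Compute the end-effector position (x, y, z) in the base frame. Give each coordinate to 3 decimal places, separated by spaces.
after link 1: o_1 = (-1.4142, -1.4142, 2.0000)
after link 2: o_2 = (-3.1566, -4.5708, 4.0000)
after link 3: o_3 = (-5.6061, -7.0203, 6.0000)
after link 4: o_4 = (-4.8990, -6.3132, 7.7321)
after link 5: o_5 = (-1.5402, -5.0758, 8.1651)

-1.540 -5.076 8.165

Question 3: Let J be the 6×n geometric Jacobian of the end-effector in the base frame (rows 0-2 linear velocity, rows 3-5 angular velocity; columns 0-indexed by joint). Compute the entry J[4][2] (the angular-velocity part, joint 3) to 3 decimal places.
-0.707

axis z_2 = (0.7071,-0.7071,0.0000); lever o_n−o_2 = (1.6164,-0.5049,4.1651)
cross product → J_v[:, 2] = (-2.9451,-2.9451,0.7859)
J_ω[:, 2] = z_2
entry J[4][2] = -0.7071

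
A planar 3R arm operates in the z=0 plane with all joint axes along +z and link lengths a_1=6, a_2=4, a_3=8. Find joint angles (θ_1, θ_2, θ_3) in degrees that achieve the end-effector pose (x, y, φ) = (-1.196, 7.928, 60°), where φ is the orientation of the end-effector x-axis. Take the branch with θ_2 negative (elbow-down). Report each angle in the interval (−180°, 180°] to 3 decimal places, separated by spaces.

wrist centre = target − a_3·(cos φ, sin φ) = (-5.1960, 0.9998)
cos θ_2 = (27.9980−6²−4²)/(2·6·4) = -0.5000; θ_2 = -120.0027° (elbow-down)
β = atan2(0.9998,-5.1960) = 169.1085°; ψ = atan2(-3.4640,3.9998) = -40.8938°
θ_1 = β − ψ = 210.0022°
θ_3 = φ − θ_1 − θ_2 = -29.9995° (wrapped to (-180°,180°])

-149.998 -120.003 -29.999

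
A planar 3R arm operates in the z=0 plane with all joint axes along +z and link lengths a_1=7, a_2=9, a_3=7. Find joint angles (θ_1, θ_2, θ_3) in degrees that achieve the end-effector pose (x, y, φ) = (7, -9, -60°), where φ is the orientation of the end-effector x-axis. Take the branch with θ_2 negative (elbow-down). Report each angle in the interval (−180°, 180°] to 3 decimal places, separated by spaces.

60.000 -150.000 30.000

wrist centre = target − a_3·(cos φ, sin φ) = (3.5000, -2.9378)
cos θ_2 = (20.8808−7²−9²)/(2·7·9) = -0.8660; θ_2 = -150.0000° (elbow-down)
β = atan2(-2.9378,3.5000) = -40.0094°; ψ = atan2(-4.5000,-0.7942) = -100.0094°
θ_1 = β − ψ = 60.0000°
θ_3 = φ − θ_1 − θ_2 = 30.0000° (wrapped to (-180°,180°])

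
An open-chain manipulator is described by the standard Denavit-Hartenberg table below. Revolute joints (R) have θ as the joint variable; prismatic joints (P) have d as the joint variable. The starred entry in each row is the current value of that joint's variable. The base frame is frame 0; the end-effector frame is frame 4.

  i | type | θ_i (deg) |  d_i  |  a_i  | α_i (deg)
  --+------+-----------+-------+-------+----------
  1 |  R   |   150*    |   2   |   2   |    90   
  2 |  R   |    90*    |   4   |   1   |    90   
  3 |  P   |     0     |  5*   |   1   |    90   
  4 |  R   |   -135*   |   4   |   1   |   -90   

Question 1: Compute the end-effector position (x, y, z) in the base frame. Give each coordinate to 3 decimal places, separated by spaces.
-5.450 3.146 3.293

after link 1: o_1 = (-1.7321, 1.0000, 2.0000)
after link 2: o_2 = (0.2679, 4.4641, 3.0000)
after link 3: o_3 = (-4.0622, 6.9641, 4.0000)
after link 4: o_4 = (-5.4498, 3.1464, 3.2929)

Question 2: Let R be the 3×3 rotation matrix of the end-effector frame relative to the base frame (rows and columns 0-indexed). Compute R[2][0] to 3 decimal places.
End-effector x-axis (col 0 of R) = (0.6124,-0.3536,-0.7071)
R[2][0] = -0.7071

-0.707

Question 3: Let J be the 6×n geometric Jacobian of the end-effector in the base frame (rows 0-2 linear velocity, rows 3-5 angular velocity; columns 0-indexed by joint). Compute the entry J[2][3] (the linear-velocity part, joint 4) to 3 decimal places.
0.707

axis z_3 = (-0.5000,-0.8660,-0.0000); lever o_n−o_3 = (-1.3876,-3.8177,-0.7071)
cross product → J_v[:, 3] = (0.6124,-0.3536,0.7071)
J_ω[:, 3] = z_3
entry J[2][3] = 0.7071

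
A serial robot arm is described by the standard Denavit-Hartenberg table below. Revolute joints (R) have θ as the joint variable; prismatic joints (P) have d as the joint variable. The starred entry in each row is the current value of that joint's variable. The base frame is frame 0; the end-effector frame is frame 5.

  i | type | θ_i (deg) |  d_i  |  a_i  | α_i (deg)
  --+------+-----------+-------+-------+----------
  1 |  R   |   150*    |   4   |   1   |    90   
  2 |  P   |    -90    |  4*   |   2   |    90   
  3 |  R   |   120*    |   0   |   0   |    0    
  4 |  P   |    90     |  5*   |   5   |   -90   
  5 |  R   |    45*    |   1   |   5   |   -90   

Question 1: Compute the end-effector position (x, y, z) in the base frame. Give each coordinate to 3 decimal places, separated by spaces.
after link 1: o_1 = (-0.8660, 0.5000, 4.0000)
after link 2: o_2 = (1.1340, 3.9641, 2.0000)
after link 3: o_3 = (1.1340, 3.9641, 2.0000)
after link 4: o_4 = (4.2141, -0.7010, 6.3301)
after link 5: o_5 = (-0.1647, -1.2141, 8.8920)

-0.165 -1.214 8.892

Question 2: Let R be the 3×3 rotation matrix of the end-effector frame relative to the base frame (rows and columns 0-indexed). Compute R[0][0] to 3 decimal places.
-0.789

End-effector x-axis (col 0 of R) = (-0.7891,0.0474,0.6124)
R[0][0] = -0.7891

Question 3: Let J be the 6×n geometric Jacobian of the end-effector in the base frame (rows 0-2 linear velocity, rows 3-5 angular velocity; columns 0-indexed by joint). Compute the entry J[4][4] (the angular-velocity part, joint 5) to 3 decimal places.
axis z_4 = (-0.4330,-0.7500,-0.5000); lever o_n−o_4 = (-4.3788,-0.5132,2.5619)
cross product → J_v[:, 4] = (-2.1780,3.2987,-3.0619)
J_ω[:, 4] = z_4
entry J[4][4] = -0.7500

-0.750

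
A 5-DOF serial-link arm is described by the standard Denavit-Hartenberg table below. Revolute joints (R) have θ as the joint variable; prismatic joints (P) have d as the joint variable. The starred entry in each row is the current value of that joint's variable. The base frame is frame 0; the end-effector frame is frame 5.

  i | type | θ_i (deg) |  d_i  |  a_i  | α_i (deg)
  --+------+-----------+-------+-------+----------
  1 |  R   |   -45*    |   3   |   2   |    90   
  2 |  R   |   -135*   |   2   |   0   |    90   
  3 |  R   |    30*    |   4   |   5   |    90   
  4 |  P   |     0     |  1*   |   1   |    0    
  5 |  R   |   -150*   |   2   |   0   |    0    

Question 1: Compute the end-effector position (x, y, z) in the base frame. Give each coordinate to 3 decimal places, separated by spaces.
-5.632 2.235 1.094

after link 1: o_1 = (1.4142, -1.4142, 3.0000)
after link 2: o_2 = (0.0000, -2.8284, 3.0000)
after link 3: o_3 = (-5.9328, -0.4311, 2.7666)
after link 4: o_4 = (-6.3570, 0.5107, 1.8006)
after link 5: o_5 = (-5.6323, 2.2354, 1.0935)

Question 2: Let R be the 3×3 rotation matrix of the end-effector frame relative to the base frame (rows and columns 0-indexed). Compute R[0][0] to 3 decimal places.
0.931

End-effector x-axis (col 0 of R) = (0.9312,-0.3188,0.1768)
R[0][0] = 0.9312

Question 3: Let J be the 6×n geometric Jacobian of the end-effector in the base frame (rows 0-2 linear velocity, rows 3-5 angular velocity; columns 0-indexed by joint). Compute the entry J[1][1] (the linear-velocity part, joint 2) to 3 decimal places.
-1.348

axis z_1 = (-0.7071,-0.7071,0.0000); lever o_n−o_1 = (-7.0465,3.6497,-1.9065)
cross product → J_v[:, 1] = (1.3481,-1.3481,-7.5633)
J_ω[:, 1] = z_1
entry J[1][1] = -1.3481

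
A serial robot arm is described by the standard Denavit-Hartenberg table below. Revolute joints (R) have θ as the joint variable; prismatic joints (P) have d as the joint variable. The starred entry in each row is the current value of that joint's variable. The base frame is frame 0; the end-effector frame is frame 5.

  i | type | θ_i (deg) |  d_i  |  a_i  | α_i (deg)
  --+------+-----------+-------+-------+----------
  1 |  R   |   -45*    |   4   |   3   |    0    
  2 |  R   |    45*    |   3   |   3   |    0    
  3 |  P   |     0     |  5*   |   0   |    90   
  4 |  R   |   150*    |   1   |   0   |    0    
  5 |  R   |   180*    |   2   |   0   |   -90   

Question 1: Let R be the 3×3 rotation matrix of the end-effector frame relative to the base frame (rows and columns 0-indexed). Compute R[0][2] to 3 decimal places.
End-effector z-axis (col 2 of R) = (0.5000,-0.0000,0.8660)
R[0][2] = 0.5000

0.500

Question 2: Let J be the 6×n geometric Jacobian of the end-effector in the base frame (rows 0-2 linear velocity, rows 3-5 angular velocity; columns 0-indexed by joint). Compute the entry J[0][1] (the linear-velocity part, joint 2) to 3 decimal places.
3.000

axis z_1 = (0.0000,0.0000,1.0000); lever o_n−o_1 = (3.0000,-3.0000,8.0000)
cross product → J_v[:, 1] = (3.0000,3.0000,-0.0000)
J_ω[:, 1] = z_1
entry J[0][1] = 3.0000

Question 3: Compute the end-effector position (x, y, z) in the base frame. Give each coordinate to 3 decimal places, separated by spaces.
after link 1: o_1 = (2.1213, -2.1213, 4.0000)
after link 2: o_2 = (5.1213, -2.1213, 7.0000)
after link 3: o_3 = (5.1213, -2.1213, 12.0000)
after link 4: o_4 = (5.1213, -3.1213, 12.0000)
after link 5: o_5 = (5.1213, -5.1213, 12.0000)

5.121 -5.121 12.000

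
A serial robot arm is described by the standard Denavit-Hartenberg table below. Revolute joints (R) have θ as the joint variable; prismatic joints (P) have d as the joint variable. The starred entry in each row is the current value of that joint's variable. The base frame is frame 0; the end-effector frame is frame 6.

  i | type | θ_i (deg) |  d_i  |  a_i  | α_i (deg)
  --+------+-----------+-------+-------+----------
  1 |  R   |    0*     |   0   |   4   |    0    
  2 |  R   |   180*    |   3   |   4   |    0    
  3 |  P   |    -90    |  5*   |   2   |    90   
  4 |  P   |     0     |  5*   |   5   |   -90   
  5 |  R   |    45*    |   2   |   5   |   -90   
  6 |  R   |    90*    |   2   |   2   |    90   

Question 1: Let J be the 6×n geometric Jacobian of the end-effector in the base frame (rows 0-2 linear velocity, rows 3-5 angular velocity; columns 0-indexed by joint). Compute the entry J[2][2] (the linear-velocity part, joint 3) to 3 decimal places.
prismatic axis z_2 = (0.0000,0.0000,1.0000)
J_v[:, 2] = z_2; J_ω[:, 2] = (0,0,0)
entry J[2][2] = 1.0000

1.000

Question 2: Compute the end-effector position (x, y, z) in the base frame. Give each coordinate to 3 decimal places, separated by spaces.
after link 1: o_1 = (4.0000, 0.0000, 0.0000)
after link 2: o_2 = (0.0000, 0.0000, 3.0000)
after link 3: o_3 = (0.0000, 2.0000, 8.0000)
after link 4: o_4 = (5.0000, 7.0000, 8.0000)
after link 5: o_5 = (1.4645, 10.5355, 10.0000)
after link 6: o_6 = (0.0503, 9.1213, 8.0000)

0.050 9.121 8.000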